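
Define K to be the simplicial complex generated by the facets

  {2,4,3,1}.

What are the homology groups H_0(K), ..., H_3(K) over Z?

We work with the vertex ordering 1 < 2 < 3 < 4. The simplices of K, each written with vertices in increasing order, are:

  0-simplices (4): [1], [2], [3], [4]
  1-simplices (6): [1,2], [1,3], [1,4], [2,3], [2,4], [3,4]
  2-simplices (4): [1,2,3], [1,2,4], [1,3,4], [2,3,4]
  3-simplices (1): [1,2,3,4]

Hence C_0 ≅ Z^4, C_1 ≅ Z^6, C_2 ≅ Z^4, C_3 ≅ Z^1.

Boundary ∂_1: C_1 → C_0 is given by ∂[p,q] = [q] − [p].
This gives a 4×6 integer matrix of rank 3; reducing to Smith normal form yields diagonal entries (1,1,1).

∂_2: C_2 → C_1 sends each 2-simplex [p,q,r] to [q,r] − [p,r] + [p,q]. For instance
  ∂[1,2,3] = [2,3] − [1,3] + [1,2],
  ∂[1,2,4] = [2,4] − [1,4] + [1,2].
The resulting 6×4 matrix has rank 3, and its Smith normal form has invariant factors (1,1,1).

Boundary ∂_3: C_3 → C_2 sends each 3-simplex σ to the alternating sum Σ_i (−1)^i (σ with its i-th vertex removed). For instance
  ∂[1,2,3,4] = [2,3,4] − [1,3,4] + [1,2,4] − [1,2,3].
The resulting 4×1 matrix has rank 1, and its Smith normal form has invariant factors (1).

Now H_k = ker ∂_k / im ∂_{k+1}, so:

  H_0: rank C_0 − rank ∂_1 = 4 − 3 = 1, and the invariant factors of ∂_1 are all 1, so H_0 = Z.
  H_1: rank ker ∂_1 − rank ∂_2 = (6 − 3) − 3 = 0, and the invariant factors of ∂_2 are all 1, so H_1 = 0.
  H_2: rank ker ∂_2 − rank ∂_3 = (4 − 3) − 1 = 0, and the invariant factors of ∂_3 are all 1, so H_2 = 0.
  H_3: rank ker ∂_3 − rank ∂_4 = (1 − 1) − 0 = 0, and there is no ∂_4, so H_3 = 0.

(K is a triangulation of the 3-simplex.)

H_0 = Z,  H_1 = 0,  H_2 = 0,  H_3 = 0.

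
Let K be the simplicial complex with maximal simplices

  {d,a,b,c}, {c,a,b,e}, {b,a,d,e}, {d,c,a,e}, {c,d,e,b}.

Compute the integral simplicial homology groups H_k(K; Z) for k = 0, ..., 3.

H_0 = Z,  H_1 = 0,  H_2 = 0,  H_3 = Z.

Fix the vertex order a < b < c < d < e and write every simplex with vertices in increasing order. Then dim K = 3 and the simplices of K are:

  0-simplices (5): a, b, c, d, e
  1-simplices (10): ab, ac, ad, ae, bc, bd, be, cd, ce, de
  2-simplices (10): abc, abd, abe, acd, ace, ade, bcd, bce, bde, cde
  3-simplices (5): abcd, abce, abde, acde, bcde

giving chain groups C_0 ≅ Z^5, C_1 ≅ Z^10, C_2 ≅ Z^10, C_3 ≅ Z^5.

∂_1: C_1 → C_0 is given by ∂[p,q] = [q] − [p].
As a 5×10 matrix over Z this has rank 4, with invariant factors (1,1,1,1).

Boundary ∂_2: C_2 → C_1 sends each 2-simplex [p,q,r] to [q,r] − [p,r] + [p,q]. For instance
  ∂cde = de − ce + cd,
  ∂bce = ce − be + bc.
As a 10×10 matrix over Z this has rank 6, with invariant factors (1,1,1,1,1,1).

∂_3: C_3 → C_2 sends each 3-simplex σ to the alternating sum Σ_i (−1)^i (σ with its i-th vertex removed). For instance
  ∂abce = bce − ace + abe − abc,
  ∂abde = bde − ade + abe − abd.
As a 10×5 matrix over Z this has rank 4, with invariant factors (1,1,1,1).

From H_k ≅ ker(∂_k) / im(∂_{k+1}) we obtain:

  H_0: rank C_0 − rank ∂_1 = 5 − 4 = 1, and the invariant factors of ∂_1 are all 1, so H_0 ≅ Z.
  H_1: rank ker ∂_1 − rank ∂_2 = (10 − 4) − 6 = 0, and the invariant factors of ∂_2 are all 1, so H_1 ≅ 0.
  H_2: rank ker ∂_2 − rank ∂_3 = (10 − 6) − 4 = 0, and the invariant factors of ∂_3 are all 1, so H_2 ≅ 0.
  H_3: rank ker ∂_3 − rank ∂_4 = (5 − 4) − 0 = 1, and there is no ∂_4, so H_3 ≅ Z.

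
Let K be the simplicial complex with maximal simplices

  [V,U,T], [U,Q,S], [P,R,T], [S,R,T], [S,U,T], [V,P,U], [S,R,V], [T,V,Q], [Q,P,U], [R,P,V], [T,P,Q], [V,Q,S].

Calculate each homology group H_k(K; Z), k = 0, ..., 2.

Fix the vertex order P < Q < R < S < T < U < V and write every simplex with vertices in increasing order. Then dim K = 2 and the simplices of K are:

  0-simplices (7): P, Q, R, S, T, U, V
  1-simplices (18): PQ, PR, PT, PU, PV, QS, QT, QU, QV, RS, RT, RV, ST, SU, SV, TU, TV, UV
  2-simplices (12): PQT, PQU, PRT, PRV, PUV, QSU, QSV, QTV, RST, RSV, STU, TUV

Hence C_0 ≅ Z^7, C_1 ≅ Z^18, C_2 ≅ Z^12.

Boundary ∂_1: C_1 → C_0 sends each edge [p,q] (with p < q) to q − p. For instance
  ∂PU = U − P.
As a 7×18 matrix over Z this has rank 6, with invariant factors (1,1,1,1,1,1).

Boundary ∂_2: C_2 → C_1 acts by ∂[p,q,r] = [q,r] − [p,r] + [p,q]. For instance
  ∂STU = TU − SU + ST,
  ∂PRT = RT − PT + PR.
This gives a 18×12 integer matrix of rank 12; reducing to Smith normal form yields diagonal entries (1,1,1,1,1,1,1,1,1,1,1,2).

Now H_k = ker ∂_k / im ∂_{k+1}, so:

  H_0: rank C_0 − rank ∂_1 = 7 − 6 = 1, and the invariant factors of ∂_1 are all 1, so H_0 = Z.
  H_1: rank ker ∂_1 − rank ∂_2 = (18 − 6) − 12 = 0, and ∂_2 has invariant factor 2 > 1, so H_1 = Z/2.
  H_2: rank ker ∂_2 − rank ∂_3 = (12 − 12) − 0 = 0, and there is no ∂_3, so H_2 = 0.

As a check, the Euler characteristic is 7 − 18 + 12 = 1, which agrees with 1 − 0 + 0 = 1.
(K is a triangulation of the real projective plane RP^2.)

H_0 ≅ Z,  H_1 ≅ Z/2,  H_2 = 0.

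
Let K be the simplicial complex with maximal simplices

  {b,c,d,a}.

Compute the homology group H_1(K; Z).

H_1 = 0.

Take the total order a < b < c < d on the vertex set. Then K (dimension 3) consists of the simplices:

  0-simplices (4): a, b, c, d
  1-simplices (6): ab, ac, ad, bc, bd, cd
  2-simplices (4): abc, abd, acd, bcd
  3-simplices (1): abcd

Hence C_0 ≅ Z^4, C_1 ≅ Z^6, C_2 ≅ Z^4, C_3 ≅ Z^1.

Boundary ∂_1: C_1 → C_0 is given by ∂[p,q] = [q] − [p]. For instance
  ∂bc = c − b.
The resulting 4×6 matrix has rank 3, and its Smith normal form has invariant factors (1,1,1).

Boundary ∂_2: C_2 → C_1 acts by ∂[p,q,r] = [q,r] − [p,r] + [p,q]. For instance
  ∂acd = cd − ad + ac,
  ∂abc = bc − ac + ab.
The 6×4 boundary matrix has rank 3 and Smith normal form diag(1,1,1).

Boundary ∂_3: C_3 → C_2 sends each 3-simplex σ to the alternating sum Σ_i (−1)^i (σ with its i-th vertex removed). For instance
  ∂abcd = bcd − acd + abd − abc.
As a 4×1 matrix over Z this has rank 1, with invariant factors (1).

Now H_k = ker ∂_k / im ∂_{k+1}, so:

  H_1: rank ker ∂_1 − rank ∂_2 = (6 − 3) − 3 = 0, and the invariant factors of ∂_2 are all 1, so H_1 ≅ 0.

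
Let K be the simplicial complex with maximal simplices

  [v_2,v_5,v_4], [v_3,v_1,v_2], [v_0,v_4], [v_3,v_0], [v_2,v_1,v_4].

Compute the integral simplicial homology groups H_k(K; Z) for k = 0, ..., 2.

Take the total order v_0 < v_1 < v_2 < v_3 < v_4 < v_5 on the vertex set. Then K (dimension 2) consists of the simplices:

  0-simplices (6): [v_0], [v_1], [v_2], [v_3], [v_4], [v_5]
  1-simplices (9): [v_0,v_3], [v_0,v_4], [v_1,v_2], [v_1,v_3], [v_1,v_4], [v_2,v_3], [v_2,v_4], [v_2,v_5], [v_4,v_5]
  2-simplices (3): [v_1,v_2,v_3], [v_1,v_2,v_4], [v_2,v_4,v_5]

Hence C_0 ≅ Z^6, C_1 ≅ Z^9, C_2 ≅ Z^3.

The boundary map ∂_1: C_1 → C_0 maps an edge to its endpoints' difference, ∂[p,q] = q − p.
The 6×9 boundary matrix has rank 5 and Smith normal form diag(1,1,1,1,1).

Boundary ∂_2: C_2 → C_1 sends each 2-simplex [p,q,r] to [q,r] − [p,r] + [p,q]. For instance
  ∂[v_2,v_4,v_5] = [v_4,v_5] − [v_2,v_5] + [v_2,v_4],
  ∂[v_1,v_2,v_3] = [v_2,v_3] − [v_1,v_3] + [v_1,v_2].
The 9×3 boundary matrix has rank 3 and Smith normal form diag(1,1,1).

Computing H_k = (kernel of ∂_k) / (image of ∂_{k+1}):

  H_0: rank C_0 − rank ∂_1 = 6 − 5 = 1, and the invariant factors of ∂_1 are all 1, so H_0 ≅ Z.
  H_1: rank ker ∂_1 − rank ∂_2 = (9 − 5) − 3 = 1, and the invariant factors of ∂_2 are all 1, so H_1 ≅ Z.
  H_2: rank ker ∂_2 − rank ∂_3 = (3 − 3) − 0 = 0, and there is no ∂_3, so H_2 ≅ 0.

H_0 = Z,  H_1 = Z,  H_2 = 0.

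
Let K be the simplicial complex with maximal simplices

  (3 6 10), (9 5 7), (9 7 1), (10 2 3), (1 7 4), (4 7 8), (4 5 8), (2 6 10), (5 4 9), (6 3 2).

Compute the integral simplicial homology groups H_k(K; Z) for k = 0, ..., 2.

Fix the vertex order 1 < 2 < 3 < 4 < 5 < 6 < 7 < 8 < 9 < 10 and write every simplex with vertices in increasing order. Then dim K = 2 and the simplices of K are:

  0-simplices (10): [1], [2], [3], [4], [5], [6], [7], [8], [9], [10]
  1-simplices (18): [1,4], [1,7], [1,9], [2,3], [2,6], [2,10], [3,6], [3,10], [4,5], [4,7], [4,8], [4,9], [5,7], [5,8], [5,9], [6,10], [7,8], [7,9]
  2-simplices (10): [1,4,7], [1,7,9], [2,3,6], [2,3,10], [2,6,10], [3,6,10], [4,5,8], [4,5,9], [4,7,8], [5,7,9]

giving chain groups C_0 ≅ Z^10, C_1 ≅ Z^18, C_2 ≅ Z^10.

∂_1: C_1 → C_0 sends each edge [p,q] (with p < q) to q − p.
As a 10×18 matrix over Z this has rank 8, with invariant factors (1,1,1,1,1,1,1,1).

Boundary ∂_2: C_2 → C_1 maps a triangle to the signed sum of its edges. For instance
  ∂[4,5,9] = [5,9] − [4,9] + [4,5],
  ∂[4,7,8] = [7,8] − [4,8] + [4,7].
The resulting 18×10 matrix has rank 9, and its Smith normal form has invariant factors (1,1,1,1,1,1,1,1,1).

Now H_k = ker ∂_k / im ∂_{k+1}, so:

  H_0: rank C_0 − rank ∂_1 = 10 − 8 = 2, and the invariant factors of ∂_1 are all 1, so H_0 ≅ Z^2.
  H_1: rank ker ∂_1 − rank ∂_2 = (18 − 8) − 9 = 1, and the invariant factors of ∂_2 are all 1, so H_1 ≅ Z.
  H_2: rank ker ∂_2 − rank ∂_3 = (10 − 9) − 0 = 1, and there is no ∂_3, so H_2 ≅ Z.

H_0 = Z^2,  H_1 = Z,  H_2 = Z.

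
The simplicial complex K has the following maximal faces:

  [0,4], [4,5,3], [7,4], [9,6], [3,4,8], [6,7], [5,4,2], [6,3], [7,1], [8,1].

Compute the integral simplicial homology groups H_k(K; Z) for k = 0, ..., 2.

H_0 ≅ Z,  H_1 ≅ Z^2,  H_2 = 0.

We work with the vertex ordering 0 < 1 < 2 < 3 < 4 < 5 < 6 < 7 < 8 < 9. The simplices of K, each written with vertices in increasing order, are:

  0-simplices (10): [0], [1], [2], [3], [4], [5], [6], [7], [8], [9]
  1-simplices (14): [0,4], [1,7], [1,8], [2,4], [2,5], [3,4], [3,5], [3,6], [3,8], [4,5], [4,7], [4,8], [6,7], [6,9]
  2-simplices (3): [2,4,5], [3,4,5], [3,4,8]

so the chain groups are C_0 ≅ Z^10, C_1 ≅ Z^14, C_2 ≅ Z^3.

Boundary ∂_1: C_1 → C_0 maps an edge to its endpoints' difference, ∂[p,q] = q − p.
As a 10×14 matrix over Z this has rank 9, with invariant factors (1,1,1,1,1,1,1,1,1).

Boundary ∂_2: C_2 → C_1 sends each 2-simplex [p,q,r] to [q,r] − [p,r] + [p,q]. For instance
  ∂[3,4,8] = [4,8] − [3,8] + [3,4],
  ∂[3,4,5] = [4,5] − [3,5] + [3,4].
The resulting 14×3 matrix has rank 3, and its Smith normal form has invariant factors (1,1,1).

From H_k ≅ ker(∂_k) / im(∂_{k+1}) we obtain:

  H_0: rank C_0 − rank ∂_1 = 10 − 9 = 1, and the invariant factors of ∂_1 are all 1, so H_0 = Z.
  H_1: rank ker ∂_1 − rank ∂_2 = (14 − 9) − 3 = 2, and the invariant factors of ∂_2 are all 1, so H_1 = Z^2.
  H_2: rank ker ∂_2 − rank ∂_3 = (3 − 3) − 0 = 0, and there is no ∂_3, so H_2 = 0.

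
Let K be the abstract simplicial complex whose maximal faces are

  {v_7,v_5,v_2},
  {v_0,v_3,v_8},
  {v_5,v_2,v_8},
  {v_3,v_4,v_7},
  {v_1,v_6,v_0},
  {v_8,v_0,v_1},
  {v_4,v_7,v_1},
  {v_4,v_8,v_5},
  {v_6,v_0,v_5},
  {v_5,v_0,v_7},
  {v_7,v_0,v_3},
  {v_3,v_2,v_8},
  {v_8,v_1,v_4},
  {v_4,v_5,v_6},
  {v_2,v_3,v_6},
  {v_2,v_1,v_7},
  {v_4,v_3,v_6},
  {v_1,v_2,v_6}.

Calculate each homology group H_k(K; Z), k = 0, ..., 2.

H_0 ≅ Z,  H_1 ≅ Z^2,  H_2 ≅ Z.

We work with the vertex ordering v_0 < v_1 < v_2 < v_3 < v_4 < v_5 < v_6 < v_7 < v_8. The simplices of K, each written with vertices in increasing order, are:

  0-simplices (9): [v_0], [v_1], [v_2], [v_3], [v_4], [v_5], [v_6], [v_7], [v_8]
  1-simplices (27): (27 of them)
  2-simplices (18): (18 of them)

so the chain groups are C_0 ≅ Z^9, C_1 ≅ Z^27, C_2 ≅ Z^18.

∂_1: C_1 → C_0 maps an edge to its endpoints' difference, ∂[p,q] = q − p. For instance
  ∂[v_2,v_5] = [v_5] − [v_2].
The 9×27 boundary matrix has rank 8 and Smith normal form diag(1,1,1,1,1,1,1,1).

The boundary map ∂_2: C_2 → C_1 sends each 2-simplex [p,q,r] to [q,r] − [p,r] + [p,q]. For instance
  ∂[v_0,v_1,v_6] = [v_1,v_6] − [v_0,v_6] + [v_0,v_1],
  ∂[v_1,v_2,v_7] = [v_2,v_7] − [v_1,v_7] + [v_1,v_2].
The 27×18 boundary matrix has rank 17 and Smith normal form diag(1,1,1,1,1,1,1,1,1,1,1,1,1,1,1,1,1).

Computing H_k = (kernel of ∂_k) / (image of ∂_{k+1}):

  H_0: rank C_0 − rank ∂_1 = 9 − 8 = 1, and the invariant factors of ∂_1 are all 1, so H_0 = Z.
  H_1: rank ker ∂_1 − rank ∂_2 = (27 − 8) − 17 = 2, and the invariant factors of ∂_2 are all 1, so H_1 = Z^2.
  H_2: rank ker ∂_2 − rank ∂_3 = (18 − 17) − 0 = 1, and there is no ∂_3, so H_2 = Z.

(K is a triangulation of the torus T^2.)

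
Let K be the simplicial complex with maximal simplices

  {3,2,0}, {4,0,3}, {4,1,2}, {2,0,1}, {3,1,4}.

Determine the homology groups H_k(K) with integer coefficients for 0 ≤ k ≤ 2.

H_0 = Z,  H_1 = Z,  H_2 = 0.

Fix the vertex order 0 < 1 < 2 < 3 < 4 and write every simplex with vertices in increasing order. Then dim K = 2 and the simplices of K are:

  0-simplices (5): [0], [1], [2], [3], [4]
  1-simplices (10): [0,1], [0,2], [0,3], [0,4], [1,2], [1,3], [1,4], [2,3], [2,4], [3,4]
  2-simplices (5): [0,1,2], [0,2,3], [0,3,4], [1,2,4], [1,3,4]

Hence C_0 ≅ Z^5, C_1 ≅ Z^10, C_2 ≅ Z^5.

∂_1: C_1 → C_0 maps an edge to its endpoints' difference, ∂[p,q] = q − p.
The 5×10 boundary matrix has rank 4 and Smith normal form diag(1,1,1,1).

∂_2: C_2 → C_1 maps a triangle to the signed sum of its edges. For instance
  ∂[0,1,2] = [1,2] − [0,2] + [0,1],
  ∂[1,2,4] = [2,4] − [1,4] + [1,2].
As a 10×5 matrix over Z this has rank 5, with invariant factors (1,1,1,1,1).

From H_k ≅ ker(∂_k) / im(∂_{k+1}) we obtain:

  H_0: rank C_0 − rank ∂_1 = 5 − 4 = 1, and the invariant factors of ∂_1 are all 1, so H_0 ≅ Z.
  H_1: rank ker ∂_1 − rank ∂_2 = (10 − 4) − 5 = 1, and the invariant factors of ∂_2 are all 1, so H_1 ≅ Z.
  H_2: rank ker ∂_2 − rank ∂_3 = (5 − 5) − 0 = 0, and there is no ∂_3, so H_2 ≅ 0.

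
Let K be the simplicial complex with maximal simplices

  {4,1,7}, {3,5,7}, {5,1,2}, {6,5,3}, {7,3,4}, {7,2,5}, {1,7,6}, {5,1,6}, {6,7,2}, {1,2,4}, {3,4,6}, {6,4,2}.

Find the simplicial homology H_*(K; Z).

We work with the vertex ordering 1 < 2 < 3 < 4 < 5 < 6 < 7. The simplices of K, each written with vertices in increasing order, are:

  0-simplices (7): [1], [2], [3], [4], [5], [6], [7]
  1-simplices (18): [1,2], [1,4], [1,5], [1,6], [1,7], [2,4], [2,5], [2,6], [2,7], [3,4], [3,5], [3,6], [3,7], [4,6], [4,7], [5,6], [5,7], [6,7]
  2-simplices (12): [1,2,4], [1,2,5], [1,4,7], [1,5,6], [1,6,7], [2,4,6], [2,5,7], [2,6,7], [3,4,6], [3,4,7], [3,5,6], [3,5,7]

giving chain groups C_0 ≅ Z^7, C_1 ≅ Z^18, C_2 ≅ Z^12.

The boundary map ∂_1: C_1 → C_0 sends each edge [p,q] (with p < q) to q − p.
As a 7×18 matrix over Z this has rank 6, with invariant factors (1,1,1,1,1,1).

Boundary ∂_2: C_2 → C_1 acts by ∂[p,q,r] = [q,r] − [p,r] + [p,q]. For instance
  ∂[2,4,6] = [4,6] − [2,6] + [2,4],
  ∂[3,5,7] = [5,7] − [3,7] + [3,5].
The 18×12 boundary matrix has rank 12 and Smith normal form diag(1,1,1,1,1,1,1,1,1,1,1,2).

From H_k ≅ ker(∂_k) / im(∂_{k+1}) we obtain:

  H_0: rank C_0 − rank ∂_1 = 7 − 6 = 1, and the invariant factors of ∂_1 are all 1, so H_0 ≅ Z.
  H_1: rank ker ∂_1 − rank ∂_2 = (18 − 6) − 12 = 0, and ∂_2 has invariant factor 2 > 1, so H_1 ≅ Z/2Z.
  H_2: rank ker ∂_2 − rank ∂_3 = (12 − 12) − 0 = 0, and there is no ∂_3, so H_2 ≅ 0.

(K is a triangulation of the real projective plane RP^2.)

H_0 = Z,  H_1 = Z/2Z,  H_2 = 0.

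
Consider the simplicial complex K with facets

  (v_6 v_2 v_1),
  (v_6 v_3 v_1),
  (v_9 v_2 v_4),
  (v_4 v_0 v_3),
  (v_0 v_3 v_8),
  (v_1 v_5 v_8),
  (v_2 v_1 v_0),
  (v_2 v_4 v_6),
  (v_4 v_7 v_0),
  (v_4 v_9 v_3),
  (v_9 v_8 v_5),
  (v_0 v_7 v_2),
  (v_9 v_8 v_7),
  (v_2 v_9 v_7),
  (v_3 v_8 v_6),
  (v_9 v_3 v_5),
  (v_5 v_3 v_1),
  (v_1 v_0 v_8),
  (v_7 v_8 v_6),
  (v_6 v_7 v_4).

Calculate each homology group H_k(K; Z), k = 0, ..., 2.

H_0 = Z,  H_1 = Z ⊕ Z/2,  H_2 = 0.

Fix the vertex order v_0 < v_1 < v_2 < v_3 < v_4 < v_5 < v_6 < v_7 < v_8 < v_9 and write every simplex with vertices in increasing order. Then dim K = 2 and the simplices of K are:

  0-simplices (10): [v_0], [v_1], [v_2], [v_3], [v_4], [v_5], [v_6], [v_7], [v_8], [v_9]
  1-simplices (30): (30 of them)
  2-simplices (20): (20 of them)

so the chain groups are C_0 ≅ Z^10, C_1 ≅ Z^30, C_2 ≅ Z^20.

The boundary map ∂_1: C_1 → C_0 sends each edge [p,q] (with p < q) to q − p.
This gives a 10×30 integer matrix of rank 9; reducing to Smith normal form yields diagonal entries (1,1,1,1,1,1,1,1,1).

The boundary map ∂_2: C_2 → C_1 maps a triangle to the signed sum of its edges. For instance
  ∂[v_0,v_4,v_7] = [v_4,v_7] − [v_0,v_7] + [v_0,v_4],
  ∂[v_0,v_3,v_8] = [v_3,v_8] − [v_0,v_8] + [v_0,v_3].
This gives a 30×20 integer matrix of rank 20; reducing to Smith normal form yields diagonal entries (1,1,1,1,1,1,1,1,1,1,1,1,1,1,1,1,1,1,1,2).

Computing H_k = (kernel of ∂_k) / (image of ∂_{k+1}):

  H_0: rank C_0 − rank ∂_1 = 10 − 9 = 1, and the invariant factors of ∂_1 are all 1, so H_0 ≅ Z.
  H_1: rank ker ∂_1 − rank ∂_2 = (30 − 9) − 20 = 1, and ∂_2 has invariant factor 2 > 1, so H_1 ≅ Z ⊕ Z/2.
  H_2: rank ker ∂_2 − rank ∂_3 = (20 − 20) − 0 = 0, and there is no ∂_3, so H_2 ≅ 0.

(K is a triangulation of the Klein bottle.)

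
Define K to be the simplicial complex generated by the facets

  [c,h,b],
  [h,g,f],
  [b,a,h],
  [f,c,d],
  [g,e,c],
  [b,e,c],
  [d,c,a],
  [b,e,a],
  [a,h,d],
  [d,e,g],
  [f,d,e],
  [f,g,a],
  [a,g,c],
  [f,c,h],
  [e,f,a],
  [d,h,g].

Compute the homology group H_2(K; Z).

H_2 ≅ Z.

Fix the vertex order a < b < c < d < e < f < g < h and write every simplex with vertices in increasing order. Then dim K = 2 and the simplices of K are:

  0-simplices (8): a, b, c, d, e, f, g, h
  1-simplices (24): ab, ac, ad, ae, af, ag, ah, bc, be, bh, cd, ce, cf, cg, ch, de, df, dg, dh, ef, eg, fg, fh, gh
  2-simplices (16): abe, abh, acd, acg, adh, aef, afg, bce, bch, cdf, ceg, cfh, def, deg, dgh, fgh

Hence C_0 ≅ Z^8, C_1 ≅ Z^24, C_2 ≅ Z^16.

∂_1: C_1 → C_0 sends each edge [p,q] (with p < q) to q − p. For instance
  ∂df = f − d.
The resulting 8×24 matrix has rank 7, and its Smith normal form has invariant factors (1,1,1,1,1,1,1).

∂_2: C_2 → C_1 sends each 2-simplex [p,q,r] to [q,r] − [p,r] + [p,q]. For instance
  ∂acd = cd − ad + ac,
  ∂abe = be − ae + ab.
The resulting 24×16 matrix has rank 15, and its Smith normal form has invariant factors (1,1,1,1,1,1,1,1,1,1,1,1,1,1,1).

Computing H_k = (kernel of ∂_k) / (image of ∂_{k+1}):

  H_2: rank ker ∂_2 − rank ∂_3 = (16 − 15) − 0 = 1, and there is no ∂_3, so H_2 ≅ Z.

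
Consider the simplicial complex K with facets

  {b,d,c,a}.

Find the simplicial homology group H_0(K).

Fix the vertex order a < b < c < d and write every simplex with vertices in increasing order. Then dim K = 3 and the simplices of K are:

  0-simplices (4): a, b, c, d
  1-simplices (6): ab, ac, ad, bc, bd, cd
  2-simplices (4): abc, abd, acd, bcd
  3-simplices (1): abcd

so the chain groups are C_0 ≅ Z^4, C_1 ≅ Z^6, C_2 ≅ Z^4, C_3 ≅ Z^1.

Boundary ∂_1: C_1 → C_0 maps an edge to its endpoints' difference, ∂[p,q] = q − p.
The 4×6 boundary matrix has rank 3 and Smith normal form diag(1,1,1).

∂_2: C_2 → C_1 acts by ∂[p,q,r] = [q,r] − [p,r] + [p,q]. For instance
  ∂abd = bd − ad + ab,
  ∂abc = bc − ac + ab.
The 6×4 boundary matrix has rank 3 and Smith normal form diag(1,1,1).

The boundary map ∂_3: C_3 → C_2 sends each 3-simplex σ to the alternating sum Σ_i (−1)^i (σ with its i-th vertex removed). For instance
  ∂abcd = bcd − acd + abd − abc.
As a 4×1 matrix over Z this has rank 1, with invariant factors (1).

Now H_k = ker ∂_k / im ∂_{k+1}, so:

  H_0: rank C_0 − rank ∂_1 = 4 − 3 = 1, and the invariant factors of ∂_1 are all 1, so H_0 ≅ Z.

H_0 ≅ Z.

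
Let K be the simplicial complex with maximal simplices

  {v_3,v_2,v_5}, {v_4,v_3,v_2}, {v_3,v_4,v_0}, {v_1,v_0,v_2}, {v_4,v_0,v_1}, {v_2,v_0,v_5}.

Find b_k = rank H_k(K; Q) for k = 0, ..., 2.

We work with the vertex ordering v_0 < v_1 < v_2 < v_3 < v_4 < v_5. The simplices of K, each written with vertices in increasing order, are:

  0-simplices (6): [v_0], [v_1], [v_2], [v_3], [v_4], [v_5]
  1-simplices (12): [v_0,v_1], [v_0,v_2], [v_0,v_3], [v_0,v_4], [v_0,v_5], [v_1,v_2], [v_1,v_4], [v_2,v_3], [v_2,v_4], [v_2,v_5], [v_3,v_4], [v_3,v_5]
  2-simplices (6): [v_0,v_1,v_2], [v_0,v_1,v_4], [v_0,v_2,v_5], [v_0,v_3,v_4], [v_2,v_3,v_4], [v_2,v_3,v_5]

so the chain groups are C_0 ≅ Z^6, C_1 ≅ Z^12, C_2 ≅ Z^6.

∂_1: C_1 → C_0 sends each edge [p,q] (with p < q) to q − p.
The 6×12 boundary matrix has rank 5 and Smith normal form diag(1,1,1,1,1).

The boundary map ∂_2: C_2 → C_1 sends each 2-simplex [p,q,r] to [q,r] − [p,r] + [p,q]. For instance
  ∂[v_2,v_3,v_4] = [v_3,v_4] − [v_2,v_4] + [v_2,v_3],
  ∂[v_0,v_2,v_5] = [v_2,v_5] − [v_0,v_5] + [v_0,v_2].
This gives a 12×6 integer matrix of rank 6; reducing to Smith normal form yields diagonal entries (1,1,1,1,1,1).

Reading off H_k = ker ∂_k / im ∂_{k+1}:

  H_0: rank C_0 − rank ∂_1 = 6 − 5 = 1, and the invariant factors of ∂_1 are all 1, so H_0 = Z.
  H_1: rank ker ∂_1 − rank ∂_2 = (12 − 5) − 6 = 1, and the invariant factors of ∂_2 are all 1, so H_1 = Z.
  H_2: rank ker ∂_2 − rank ∂_3 = (6 − 6) − 0 = 0, and there is no ∂_3, so H_2 = 0.

As a check, the Euler characteristic is 6 − 12 + 6 = 0, which agrees with 1 − 1 + 0 = 0.

Hence the Betti numbers are b_0 = 1, b_1 = 1, b_2 = 0.

b_0 = 1, b_1 = 1, b_2 = 0.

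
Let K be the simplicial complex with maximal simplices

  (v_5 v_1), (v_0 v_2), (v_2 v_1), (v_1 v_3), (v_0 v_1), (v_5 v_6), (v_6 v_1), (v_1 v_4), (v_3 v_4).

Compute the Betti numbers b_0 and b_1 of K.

Take the total order v_0 < v_1 < v_2 < v_3 < v_4 < v_5 < v_6 on the vertex set. Then K (dimension 1) consists of the simplices:

  0-simplices (7): [v_0], [v_1], [v_2], [v_3], [v_4], [v_5], [v_6]
  1-simplices (9): [v_0,v_1], [v_0,v_2], [v_1,v_2], [v_1,v_3], [v_1,v_4], [v_1,v_5], [v_1,v_6], [v_3,v_4], [v_5,v_6]

giving chain groups C_0 ≅ Z^7, C_1 ≅ Z^9.

∂_1: C_1 → C_0 is given by ∂[p,q] = [q] − [p]. For instance
  ∂[v_1,v_2] = [v_2] − [v_1].
The resulting 7×9 matrix has rank 6, and its Smith normal form has invariant factors (1,1,1,1,1,1).

Now H_k = ker ∂_k / im ∂_{k+1}, so:

  H_0: rank C_0 − rank ∂_1 = 7 − 6 = 1, and the invariant factors of ∂_1 are all 1, so H_0 ≅ Z.
  H_1: rank ker ∂_1 − rank ∂_2 = (9 − 6) − 0 = 3, and there is no ∂_2, so H_1 ≅ Z^3.

As a check, the Euler characteristic is 7 − 9 = -2, which agrees with 1 − 3 = -2.
(K is a triangulation of a wedge of 3 circles.)

Hence the Betti numbers are b_0 = 1, b_1 = 3.

b_0 = 1, b_1 = 3.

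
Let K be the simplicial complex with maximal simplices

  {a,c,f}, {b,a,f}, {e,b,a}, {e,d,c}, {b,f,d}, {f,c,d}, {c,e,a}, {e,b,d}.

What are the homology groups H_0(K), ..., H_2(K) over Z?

Fix the vertex order a < b < c < d < e < f and write every simplex with vertices in increasing order. Then dim K = 2 and the simplices of K are:

  0-simplices (6): a, b, c, d, e, f
  1-simplices (12): ab, ac, ae, af, bd, be, bf, cd, ce, cf, de, df
  2-simplices (8): abe, abf, ace, acf, bde, bdf, cde, cdf

so the chain groups are C_0 ≅ Z^6, C_1 ≅ Z^12, C_2 ≅ Z^8.

The boundary map ∂_1: C_1 → C_0 is given by ∂[p,q] = [q] − [p].
This gives a 6×12 integer matrix of rank 5; reducing to Smith normal form yields diagonal entries (1,1,1,1,1).

The boundary map ∂_2: C_2 → C_1 acts by ∂[p,q,r] = [q,r] − [p,r] + [p,q]. For instance
  ∂ace = ce − ae + ac,
  ∂cdf = df − cf + cd.
The resulting 12×8 matrix has rank 7, and its Smith normal form has invariant factors (1,1,1,1,1,1,1).

From H_k ≅ ker(∂_k) / im(∂_{k+1}) we obtain:

  H_0: rank C_0 − rank ∂_1 = 6 − 5 = 1, and the invariant factors of ∂_1 are all 1, so H_0 ≅ Z.
  H_1: rank ker ∂_1 − rank ∂_2 = (12 − 5) − 7 = 0, and the invariant factors of ∂_2 are all 1, so H_1 ≅ 0.
  H_2: rank ker ∂_2 − rank ∂_3 = (8 − 7) − 0 = 1, and there is no ∂_3, so H_2 ≅ Z.

(K is a triangulation of the 2-sphere S^2.)

H_0 = Z,  H_1 = 0,  H_2 = Z.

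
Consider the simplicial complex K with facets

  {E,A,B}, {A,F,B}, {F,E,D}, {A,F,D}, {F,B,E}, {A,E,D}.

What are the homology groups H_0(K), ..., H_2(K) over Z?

H_0 = Z,  H_1 = 0,  H_2 = Z.

K has 5 vertices, 9 edges, 6 triangles.
rank ∂_0 = 0, rank ∂_1 = 4 ⇒ b_0 = 5 − 0 − 4 = 1; all invariant factors of ∂_1 are 1 so no torsion. So H_0 = Z.
rank ∂_1 = 4, rank ∂_2 = 5 ⇒ b_1 = 9 − 4 − 5 = 0; all invariant factors of ∂_2 are 1 so no torsion. So H_1 = 0.
rank ∂_2 = 5, rank ∂_3 = 0 ⇒ b_2 = 6 − 5 − 0 = 1. So H_2 = Z.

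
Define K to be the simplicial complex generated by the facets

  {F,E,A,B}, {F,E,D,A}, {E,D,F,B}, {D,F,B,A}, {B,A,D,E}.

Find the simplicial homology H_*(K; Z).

K has 5 vertices, 10 edges, 10 triangles, 5 3-simplices.
rank ∂_0 = 0, rank ∂_1 = 4 ⇒ b_0 = 5 − 0 − 4 = 1; all invariant factors of ∂_1 are 1 so no torsion. So H_0 = Z.
rank ∂_1 = 4, rank ∂_2 = 6 ⇒ b_1 = 10 − 4 − 6 = 0; all invariant factors of ∂_2 are 1 so no torsion. So H_1 = 0.
rank ∂_2 = 6, rank ∂_3 = 4 ⇒ b_2 = 10 − 6 − 4 = 0; all invariant factors of ∂_3 are 1 so no torsion. So H_2 = 0.
rank ∂_3 = 4, rank ∂_4 = 0 ⇒ b_3 = 5 − 4 − 0 = 1. So H_3 = Z.

H_0 ≅ Z,  H_1 = 0,  H_2 = 0,  H_3 ≅ Z.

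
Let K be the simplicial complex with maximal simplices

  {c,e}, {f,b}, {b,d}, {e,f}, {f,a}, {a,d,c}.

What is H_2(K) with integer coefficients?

H_2 = 0.

Fix the vertex order a < b < c < d < e < f and write every simplex with vertices in increasing order. Then dim K = 2 and the simplices of K are:

  0-simplices (6): a, b, c, d, e, f
  1-simplices (8): ac, ad, af, bd, bf, cd, ce, ef
  2-simplices (1): acd

so the chain groups are C_0 ≅ Z^6, C_1 ≅ Z^8, C_2 ≅ Z^1.

The boundary map ∂_1: C_1 → C_0 maps an edge to its endpoints' difference, ∂[p,q] = q − p.
The 6×8 boundary matrix has rank 5 and Smith normal form diag(1,1,1,1,1).

The boundary map ∂_2: C_2 → C_1 sends each 2-simplex [p,q,r] to [q,r] − [p,r] + [p,q]. For instance
  ∂acd = cd − ad + ac.
As a 8×1 matrix over Z this has rank 1, with invariant factors (1).

From H_k ≅ ker(∂_k) / im(∂_{k+1}) we obtain:

  H_2: rank ker ∂_2 − rank ∂_3 = (1 − 1) − 0 = 0, and there is no ∂_3, so H_2 = 0.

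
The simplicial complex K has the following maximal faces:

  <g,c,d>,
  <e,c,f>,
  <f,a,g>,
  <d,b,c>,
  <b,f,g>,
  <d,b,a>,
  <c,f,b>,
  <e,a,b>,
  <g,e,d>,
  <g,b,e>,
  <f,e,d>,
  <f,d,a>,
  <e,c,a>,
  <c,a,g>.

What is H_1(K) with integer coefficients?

Order the vertices as a < b < c < d < e < f < g. Listing each simplex with vertices in this order, K has dimension 2 with simplices:

  0-simplices (7): a, b, c, d, e, f, g
  1-simplices (21): ab, ac, ad, ae, af, ag, bc, bd, be, bf, bg, cd, ce, cf, cg, de, df, dg, ef, eg, fg
  2-simplices (14): abd, abe, ace, acg, adf, afg, bcd, bcf, beg, bfg, cdg, cef, def, deg

so the chain groups are C_0 ≅ Z^7, C_1 ≅ Z^21, C_2 ≅ Z^14.

∂_1: C_1 → C_0 sends each edge [p,q] (with p < q) to q − p. For instance
  ∂ag = g − a.
This gives a 7×21 integer matrix of rank 6; reducing to Smith normal form yields diagonal entries (1,1,1,1,1,1).

Boundary ∂_2: C_2 → C_1 acts by ∂[p,q,r] = [q,r] − [p,r] + [p,q]. For instance
  ∂abd = bd − ad + ab,
  ∂abe = be − ae + ab.
The 21×14 boundary matrix has rank 13 and Smith normal form diag(1,1,1,1,1,1,1,1,1,1,1,1,1).

Computing H_k = (kernel of ∂_k) / (image of ∂_{k+1}):

  H_1: rank ker ∂_1 − rank ∂_2 = (21 − 6) − 13 = 2, and the invariant factors of ∂_2 are all 1, so H_1 = Z^2.

H_1 = Z^2.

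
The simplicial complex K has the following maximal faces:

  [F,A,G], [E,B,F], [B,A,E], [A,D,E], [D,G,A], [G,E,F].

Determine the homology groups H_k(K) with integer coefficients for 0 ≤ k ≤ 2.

Order the vertices as A < B < D < E < F < G. Listing each simplex with vertices in this order, K has dimension 2 with simplices:

  0-simplices (6): A, B, D, E, F, G
  1-simplices (12): AB, AD, AE, AF, AG, BE, BF, DE, DG, EF, EG, FG
  2-simplices (6): ABE, ADE, ADG, AFG, BEF, EFG

Hence C_0 ≅ Z^6, C_1 ≅ Z^12, C_2 ≅ Z^6.

The boundary map ∂_1: C_1 → C_0 sends each edge [p,q] (with p < q) to q − p. For instance
  ∂AB = B − A.
As a 6×12 matrix over Z this has rank 5, with invariant factors (1,1,1,1,1).

∂_2: C_2 → C_1 acts by ∂[p,q,r] = [q,r] − [p,r] + [p,q]. For instance
  ∂ADG = DG − AG + AD,
  ∂AFG = FG − AG + AF.
The 12×6 boundary matrix has rank 6 and Smith normal form diag(1,1,1,1,1,1).

Computing H_k = (kernel of ∂_k) / (image of ∂_{k+1}):

  H_0: rank C_0 − rank ∂_1 = 6 − 5 = 1, and the invariant factors of ∂_1 are all 1, so H_0 ≅ Z.
  H_1: rank ker ∂_1 − rank ∂_2 = (12 − 5) − 6 = 1, and the invariant factors of ∂_2 are all 1, so H_1 ≅ Z.
  H_2: rank ker ∂_2 − rank ∂_3 = (6 − 6) − 0 = 0, and there is no ∂_3, so H_2 ≅ 0.

H_0 = Z,  H_1 = Z,  H_2 = 0.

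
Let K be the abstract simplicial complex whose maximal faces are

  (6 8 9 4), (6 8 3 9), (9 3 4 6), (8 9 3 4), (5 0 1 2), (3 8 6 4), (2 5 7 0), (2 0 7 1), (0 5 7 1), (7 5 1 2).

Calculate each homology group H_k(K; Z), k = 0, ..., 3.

We work with the vertex ordering 0 < 1 < 2 < 3 < 4 < 5 < 6 < 7 < 8 < 9. The simplices of K, each written with vertices in increasing order, are:

  0-simplices (10): [0], [1], [2], [3], [4], [5], [6], [7], [8], [9]
  1-simplices (20): [0,1], [0,2], [0,5], [0,7], [1,2], [1,5], [1,7], [2,5], [2,7], [3,4], [3,6], [3,8], [3,9], [4,6], [4,8], [4,9], [5,7], [6,8], [6,9], [8,9]
  2-simplices (20): (20 of them)
  3-simplices (10): [0,1,2,5], [0,1,2,7], [0,1,5,7], [0,2,5,7], [1,2,5,7], [3,4,6,8], [3,4,6,9], [3,4,8,9], [3,6,8,9], [4,6,8,9]

Hence C_0 ≅ Z^10, C_1 ≅ Z^20, C_2 ≅ Z^20, C_3 ≅ Z^10.

∂_1: C_1 → C_0 sends each edge [p,q] (with p < q) to q − p. For instance
  ∂[4,9] = [9] − [4].
The resulting 10×20 matrix has rank 8, and its Smith normal form has invariant factors (1,1,1,1,1,1,1,1).

The boundary map ∂_2: C_2 → C_1 acts by ∂[p,q,r] = [q,r] − [p,r] + [p,q]. For instance
  ∂[0,1,2] = [1,2] − [0,2] + [0,1],
  ∂[0,2,7] = [2,7] − [0,7] + [0,2].
The 20×20 boundary matrix has rank 12 and Smith normal form diag(1,1,1,1,1,1,1,1,1,1,1,1).

The boundary map ∂_3: C_3 → C_2 sends each 3-simplex σ to the alternating sum Σ_i (−1)^i (σ with its i-th vertex removed). For instance
  ∂[3,4,6,8] = [4,6,8] − [3,6,8] + [3,4,8] − [3,4,6],
  ∂[3,4,8,9] = [4,8,9] − [3,8,9] + [3,4,9] − [3,4,8].
The resulting 20×10 matrix has rank 8, and its Smith normal form has invariant factors (1,1,1,1,1,1,1,1).

Now H_k = ker ∂_k / im ∂_{k+1}, so:

  H_0: rank C_0 − rank ∂_1 = 10 − 8 = 2, and the invariant factors of ∂_1 are all 1, so H_0 = Z^2.
  H_1: rank ker ∂_1 − rank ∂_2 = (20 − 8) − 12 = 0, and the invariant factors of ∂_2 are all 1, so H_1 = 0.
  H_2: rank ker ∂_2 − rank ∂_3 = (20 − 12) − 8 = 0, and the invariant factors of ∂_3 are all 1, so H_2 = 0.
  H_3: rank ker ∂_3 − rank ∂_4 = (10 − 8) − 0 = 2, and there is no ∂_4, so H_3 = Z^2.

As a check, the Euler characteristic is 10 − 20 + 20 − 10 = 0, which agrees with 2 − 0 + 0 − 2 = 0.

H_0 ≅ Z^2,  H_1 = 0,  H_2 = 0,  H_3 ≅ Z^2.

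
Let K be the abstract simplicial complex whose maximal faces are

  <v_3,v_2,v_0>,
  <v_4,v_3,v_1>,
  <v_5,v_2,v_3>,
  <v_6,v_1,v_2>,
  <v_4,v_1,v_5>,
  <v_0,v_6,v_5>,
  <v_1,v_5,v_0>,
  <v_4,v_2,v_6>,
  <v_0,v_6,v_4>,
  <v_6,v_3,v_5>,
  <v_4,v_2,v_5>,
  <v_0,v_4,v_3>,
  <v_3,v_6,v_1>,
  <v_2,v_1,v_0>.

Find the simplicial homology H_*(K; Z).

Fix the vertex order v_0 < v_1 < v_2 < v_3 < v_4 < v_5 < v_6 and write every simplex with vertices in increasing order. Then dim K = 2 and the simplices of K are:

  0-simplices (7): [v_0], [v_1], [v_2], [v_3], [v_4], [v_5], [v_6]
  1-simplices (21): (21 of them)
  2-simplices (14): (14 of them)

giving chain groups C_0 ≅ Z^7, C_1 ≅ Z^21, C_2 ≅ Z^14.

Boundary ∂_1: C_1 → C_0 sends each edge [p,q] (with p < q) to q − p.
As a 7×21 matrix over Z this has rank 6, with invariant factors (1,1,1,1,1,1).

Boundary ∂_2: C_2 → C_1 sends each 2-simplex [p,q,r] to [q,r] − [p,r] + [p,q]. For instance
  ∂[v_0,v_2,v_3] = [v_2,v_3] − [v_0,v_3] + [v_0,v_2],
  ∂[v_1,v_4,v_5] = [v_4,v_5] − [v_1,v_5] + [v_1,v_4].
The 21×14 boundary matrix has rank 13 and Smith normal form diag(1,1,1,1,1,1,1,1,1,1,1,1,1).

Computing H_k = (kernel of ∂_k) / (image of ∂_{k+1}):

  H_0: rank C_0 − rank ∂_1 = 7 − 6 = 1, and the invariant factors of ∂_1 are all 1, so H_0 ≅ Z.
  H_1: rank ker ∂_1 − rank ∂_2 = (21 − 6) − 13 = 2, and the invariant factors of ∂_2 are all 1, so H_1 ≅ Z^2.
  H_2: rank ker ∂_2 − rank ∂_3 = (14 − 13) − 0 = 1, and there is no ∂_3, so H_2 ≅ Z.

H_0 = Z,  H_1 = Z^2,  H_2 = Z.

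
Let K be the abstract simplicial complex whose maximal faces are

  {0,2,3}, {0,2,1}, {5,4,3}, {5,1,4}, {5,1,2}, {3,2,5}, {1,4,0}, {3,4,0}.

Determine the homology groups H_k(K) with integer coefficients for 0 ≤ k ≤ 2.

H_0 ≅ Z,  H_1 = 0,  H_2 ≅ Z.

Order the vertices as 0 < 1 < 2 < 3 < 4 < 5. Listing each simplex with vertices in this order, K has dimension 2 with simplices:

  0-simplices (6): [0], [1], [2], [3], [4], [5]
  1-simplices (12): [0,1], [0,2], [0,3], [0,4], [1,2], [1,4], [1,5], [2,3], [2,5], [3,4], [3,5], [4,5]
  2-simplices (8): [0,1,2], [0,1,4], [0,2,3], [0,3,4], [1,2,5], [1,4,5], [2,3,5], [3,4,5]

so the chain groups are C_0 ≅ Z^6, C_1 ≅ Z^12, C_2 ≅ Z^8.

The boundary map ∂_1: C_1 → C_0 sends each edge [p,q] (with p < q) to q − p. For instance
  ∂[2,3] = [3] − [2].
This gives a 6×12 integer matrix of rank 5; reducing to Smith normal form yields diagonal entries (1,1,1,1,1).

The boundary map ∂_2: C_2 → C_1 acts by ∂[p,q,r] = [q,r] − [p,r] + [p,q]. For instance
  ∂[0,2,3] = [2,3] − [0,3] + [0,2],
  ∂[0,1,4] = [1,4] − [0,4] + [0,1].
The 12×8 boundary matrix has rank 7 and Smith normal form diag(1,1,1,1,1,1,1).

Computing H_k = (kernel of ∂_k) / (image of ∂_{k+1}):

  H_0: rank C_0 − rank ∂_1 = 6 − 5 = 1, and the invariant factors of ∂_1 are all 1, so H_0 ≅ Z.
  H_1: rank ker ∂_1 − rank ∂_2 = (12 − 5) − 7 = 0, and the invariant factors of ∂_2 are all 1, so H_1 ≅ 0.
  H_2: rank ker ∂_2 − rank ∂_3 = (8 − 7) − 0 = 1, and there is no ∂_3, so H_2 ≅ Z.

As a check, the Euler characteristic is 6 − 12 + 8 = 2, which agrees with 1 − 0 + 1 = 2.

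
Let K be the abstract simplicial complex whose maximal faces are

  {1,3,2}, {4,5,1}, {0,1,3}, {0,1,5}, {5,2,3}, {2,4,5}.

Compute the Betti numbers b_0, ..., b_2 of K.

Fix the vertex order 0 < 1 < 2 < 3 < 4 < 5 and write every simplex with vertices in increasing order. Then dim K = 2 and the simplices of K are:

  0-simplices (6): [0], [1], [2], [3], [4], [5]
  1-simplices (12): [0,1], [0,3], [0,5], [1,2], [1,3], [1,4], [1,5], [2,3], [2,4], [2,5], [3,5], [4,5]
  2-simplices (6): [0,1,3], [0,1,5], [1,2,3], [1,4,5], [2,3,5], [2,4,5]

so the chain groups are C_0 ≅ Z^6, C_1 ≅ Z^12, C_2 ≅ Z^6.

Boundary ∂_1: C_1 → C_0 maps an edge to its endpoints' difference, ∂[p,q] = q − p.
The 6×12 boundary matrix has rank 5 and Smith normal form diag(1,1,1,1,1).

∂_2: C_2 → C_1 maps a triangle to the signed sum of its edges. For instance
  ∂[2,3,5] = [3,5] − [2,5] + [2,3],
  ∂[1,4,5] = [4,5] − [1,5] + [1,4].
As a 12×6 matrix over Z this has rank 6, with invariant factors (1,1,1,1,1,1).

From H_k ≅ ker(∂_k) / im(∂_{k+1}) we obtain:

  H_0: rank C_0 − rank ∂_1 = 6 − 5 = 1, and the invariant factors of ∂_1 are all 1, so H_0 ≅ Z.
  H_1: rank ker ∂_1 − rank ∂_2 = (12 − 5) − 6 = 1, and the invariant factors of ∂_2 are all 1, so H_1 ≅ Z.
  H_2: rank ker ∂_2 − rank ∂_3 = (6 − 6) − 0 = 0, and there is no ∂_3, so H_2 ≅ 0.

Hence the Betti numbers are b_0 = 1, b_1 = 1, b_2 = 0.

b_0 = 1, b_1 = 1, b_2 = 0.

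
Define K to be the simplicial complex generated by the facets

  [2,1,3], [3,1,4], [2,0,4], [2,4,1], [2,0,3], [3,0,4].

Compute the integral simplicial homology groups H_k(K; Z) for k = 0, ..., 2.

Take the total order 0 < 1 < 2 < 3 < 4 on the vertex set. Then K (dimension 2) consists of the simplices:

  0-simplices (5): [0], [1], [2], [3], [4]
  1-simplices (9): [0,2], [0,3], [0,4], [1,2], [1,3], [1,4], [2,3], [2,4], [3,4]
  2-simplices (6): [0,2,3], [0,2,4], [0,3,4], [1,2,3], [1,2,4], [1,3,4]

Hence C_0 ≅ Z^5, C_1 ≅ Z^9, C_2 ≅ Z^6.

Boundary ∂_1: C_1 → C_0 sends each edge [p,q] (with p < q) to q − p.
As a 5×9 matrix over Z this has rank 4, with invariant factors (1,1,1,1).

The boundary map ∂_2: C_2 → C_1 sends each 2-simplex [p,q,r] to [q,r] − [p,r] + [p,q]. For instance
  ∂[1,2,3] = [2,3] − [1,3] + [1,2],
  ∂[0,2,4] = [2,4] − [0,4] + [0,2].
The resulting 9×6 matrix has rank 5, and its Smith normal form has invariant factors (1,1,1,1,1).

Computing H_k = (kernel of ∂_k) / (image of ∂_{k+1}):

  H_0: rank C_0 − rank ∂_1 = 5 − 4 = 1, and the invariant factors of ∂_1 are all 1, so H_0 = Z.
  H_1: rank ker ∂_1 − rank ∂_2 = (9 − 4) − 5 = 0, and the invariant factors of ∂_2 are all 1, so H_1 = 0.
  H_2: rank ker ∂_2 − rank ∂_3 = (6 − 5) − 0 = 1, and there is no ∂_3, so H_2 = Z.

As a check, the Euler characteristic is 5 − 9 + 6 = 2, which agrees with 1 − 0 + 1 = 2.

H_0 ≅ Z,  H_1 = 0,  H_2 ≅ Z.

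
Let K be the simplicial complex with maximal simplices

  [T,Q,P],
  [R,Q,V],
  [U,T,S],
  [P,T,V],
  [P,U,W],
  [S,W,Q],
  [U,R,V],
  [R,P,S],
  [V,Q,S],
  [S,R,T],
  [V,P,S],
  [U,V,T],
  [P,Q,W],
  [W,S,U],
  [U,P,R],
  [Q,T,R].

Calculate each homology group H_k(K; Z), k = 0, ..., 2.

H_0 = Z,  H_1 = Z^2,  H_2 = Z.

Take the total order P < Q < R < S < T < U < V < W on the vertex set. Then K (dimension 2) consists of the simplices:

  0-simplices (8): P, Q, R, S, T, U, V, W
  1-simplices (24): PQ, PR, PS, PT, PU, PV, PW, QR, QS, QT, QV, QW, RS, RT, RU, RV, ST, SU, SV, SW, TU, TV, UV, UW
  2-simplices (16): PQT, PQW, PRS, PRU, PSV, PTV, PUW, QRT, QRV, QSV, QSW, RST, RUV, STU, SUW, TUV

Hence C_0 ≅ Z^8, C_1 ≅ Z^24, C_2 ≅ Z^16.

Boundary ∂_1: C_1 → C_0 is given by ∂[p,q] = [q] − [p]. For instance
  ∂QW = W − Q.
As a 8×24 matrix over Z this has rank 7, with invariant factors (1,1,1,1,1,1,1).

Boundary ∂_2: C_2 → C_1 sends each 2-simplex [p,q,r] to [q,r] − [p,r] + [p,q]. For instance
  ∂QRT = RT − QT + QR,
  ∂STU = TU − SU + ST.
The resulting 24×16 matrix has rank 15, and its Smith normal form has invariant factors (1,1,1,1,1,1,1,1,1,1,1,1,1,1,1).

From H_k ≅ ker(∂_k) / im(∂_{k+1}) we obtain:

  H_0: rank C_0 − rank ∂_1 = 8 − 7 = 1, and the invariant factors of ∂_1 are all 1, so H_0 = Z.
  H_1: rank ker ∂_1 − rank ∂_2 = (24 − 7) − 15 = 2, and the invariant factors of ∂_2 are all 1, so H_1 = Z^2.
  H_2: rank ker ∂_2 − rank ∂_3 = (16 − 15) − 0 = 1, and there is no ∂_3, so H_2 = Z.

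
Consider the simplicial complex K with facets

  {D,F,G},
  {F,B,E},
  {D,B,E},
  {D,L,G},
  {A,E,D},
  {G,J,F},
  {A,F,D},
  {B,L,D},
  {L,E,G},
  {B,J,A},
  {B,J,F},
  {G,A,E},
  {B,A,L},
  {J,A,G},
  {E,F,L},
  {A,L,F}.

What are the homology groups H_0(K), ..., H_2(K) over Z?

H_0 = Z,  H_1 = Z^2,  H_2 = Z.

Order the vertices as A < B < D < E < F < G < J < L. Listing each simplex with vertices in this order, K has dimension 2 with simplices:

  0-simplices (8): A, B, D, E, F, G, J, L
  1-simplices (24): AB, AD, AE, AF, AG, AJ, AL, BD, BE, BF, BJ, BL, DE, DF, DG, DL, EF, EG, EL, FG, FJ, FL, GJ, GL
  2-simplices (16): ABJ, ABL, ADE, ADF, AEG, AFL, AGJ, BDE, BDL, BEF, BFJ, DFG, DGL, EFL, EGL, FGJ

Hence C_0 ≅ Z^8, C_1 ≅ Z^24, C_2 ≅ Z^16.

∂_1: C_1 → C_0 maps an edge to its endpoints' difference, ∂[p,q] = q − p. For instance
  ∂FJ = J − F.
As a 8×24 matrix over Z this has rank 7, with invariant factors (1,1,1,1,1,1,1).

Boundary ∂_2: C_2 → C_1 acts by ∂[p,q,r] = [q,r] − [p,r] + [p,q]. For instance
  ∂ABL = BL − AL + AB,
  ∂EFL = FL − EL + EF.
This gives a 24×16 integer matrix of rank 15; reducing to Smith normal form yields diagonal entries (1,1,1,1,1,1,1,1,1,1,1,1,1,1,1).

From H_k ≅ ker(∂_k) / im(∂_{k+1}) we obtain:

  H_0: rank C_0 − rank ∂_1 = 8 − 7 = 1, and the invariant factors of ∂_1 are all 1, so H_0 ≅ Z.
  H_1: rank ker ∂_1 − rank ∂_2 = (24 − 7) − 15 = 2, and the invariant factors of ∂_2 are all 1, so H_1 ≅ Z^2.
  H_2: rank ker ∂_2 − rank ∂_3 = (16 − 15) − 0 = 1, and there is no ∂_3, so H_2 ≅ Z.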